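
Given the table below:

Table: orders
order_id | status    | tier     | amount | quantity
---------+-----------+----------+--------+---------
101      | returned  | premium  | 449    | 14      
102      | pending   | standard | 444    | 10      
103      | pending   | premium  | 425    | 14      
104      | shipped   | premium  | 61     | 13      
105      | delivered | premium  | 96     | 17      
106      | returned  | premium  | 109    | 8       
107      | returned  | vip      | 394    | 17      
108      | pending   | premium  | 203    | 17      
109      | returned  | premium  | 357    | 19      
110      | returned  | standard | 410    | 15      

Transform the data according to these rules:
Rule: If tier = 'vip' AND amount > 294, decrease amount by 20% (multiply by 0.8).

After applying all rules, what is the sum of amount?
2869.2

Step 1: Find records where tier = 'vip' AND amount > 294
Step 2: 1 records match, summing to 394
Step 3: After multiplier: 394 × 0.8 = 315.2
Step 4: Unaffected records sum: 2554
Step 5: Final sum = 315.2 + 2554 = 2869.2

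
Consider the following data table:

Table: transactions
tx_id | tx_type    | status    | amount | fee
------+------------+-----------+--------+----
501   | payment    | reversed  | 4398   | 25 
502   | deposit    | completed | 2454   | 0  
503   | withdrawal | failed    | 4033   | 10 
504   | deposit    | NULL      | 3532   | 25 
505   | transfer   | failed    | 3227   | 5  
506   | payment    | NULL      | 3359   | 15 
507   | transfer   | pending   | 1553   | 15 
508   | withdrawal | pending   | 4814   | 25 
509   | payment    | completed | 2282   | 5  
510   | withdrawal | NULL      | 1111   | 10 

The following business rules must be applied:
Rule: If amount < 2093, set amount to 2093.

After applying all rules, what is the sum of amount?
32285

Step 1: 2 records have amount < 2093
Step 2: These records originally summed to 2664
Step 3: After setting to minimum: 2 × 2093 = 4186
Step 4: Unaffected records sum: 28099
Step 5: Final sum = 4186 + 28099 = 32285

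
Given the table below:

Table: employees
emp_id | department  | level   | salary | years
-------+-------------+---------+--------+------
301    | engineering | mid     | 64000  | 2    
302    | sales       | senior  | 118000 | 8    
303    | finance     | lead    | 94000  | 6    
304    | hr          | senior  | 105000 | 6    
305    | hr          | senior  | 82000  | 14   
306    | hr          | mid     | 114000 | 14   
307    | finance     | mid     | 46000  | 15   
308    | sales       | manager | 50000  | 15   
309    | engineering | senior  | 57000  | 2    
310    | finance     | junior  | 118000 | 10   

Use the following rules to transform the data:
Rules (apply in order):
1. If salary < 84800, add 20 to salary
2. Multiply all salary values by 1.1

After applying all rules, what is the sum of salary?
932910.0

Step 1: Apply Rule 1 - Add 20 to records with salary < 84800
  - 5 records affected: 299000 + (5 × 20) = 299100
  - Unaffected records: 549000
  - Sum after Rule 1: 848100
Step 2: Apply Rule 2 - Multiply all by 1.1
  - 848100 × 1.1 = 932910.0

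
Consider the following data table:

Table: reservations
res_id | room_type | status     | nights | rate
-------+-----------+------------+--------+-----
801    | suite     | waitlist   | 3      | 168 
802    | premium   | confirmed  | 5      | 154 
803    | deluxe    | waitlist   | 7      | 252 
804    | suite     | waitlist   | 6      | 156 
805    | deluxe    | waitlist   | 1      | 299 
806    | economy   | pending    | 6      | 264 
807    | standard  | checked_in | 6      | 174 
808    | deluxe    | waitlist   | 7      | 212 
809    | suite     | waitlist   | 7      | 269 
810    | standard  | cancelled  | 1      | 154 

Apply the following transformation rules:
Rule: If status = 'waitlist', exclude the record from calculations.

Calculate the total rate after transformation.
746

Step 1: Identify records where status = 'waitlist'
Step 2: The excluded records sum to 1356
Step 3: Original total rate = 2102
Step 4: Remaining total = 2102 - 1356 = 746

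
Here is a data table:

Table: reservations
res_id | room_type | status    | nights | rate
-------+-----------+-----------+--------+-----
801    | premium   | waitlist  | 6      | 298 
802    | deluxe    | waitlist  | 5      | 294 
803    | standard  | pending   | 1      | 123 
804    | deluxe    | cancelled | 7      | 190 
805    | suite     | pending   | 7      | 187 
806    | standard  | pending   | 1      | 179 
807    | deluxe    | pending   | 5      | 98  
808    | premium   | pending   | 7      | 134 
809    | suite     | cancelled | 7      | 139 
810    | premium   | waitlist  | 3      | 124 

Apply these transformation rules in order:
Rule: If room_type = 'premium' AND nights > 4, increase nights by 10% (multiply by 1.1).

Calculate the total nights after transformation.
50.3

Step 1: Find records where room_type = 'premium' AND nights > 4
Step 2: 2 records match, summing to 13
Step 3: After multiplier: 13 × 1.1 = 14.3
Step 4: Unaffected records sum: 36
Step 5: Final sum = 14.3 + 36 = 50.3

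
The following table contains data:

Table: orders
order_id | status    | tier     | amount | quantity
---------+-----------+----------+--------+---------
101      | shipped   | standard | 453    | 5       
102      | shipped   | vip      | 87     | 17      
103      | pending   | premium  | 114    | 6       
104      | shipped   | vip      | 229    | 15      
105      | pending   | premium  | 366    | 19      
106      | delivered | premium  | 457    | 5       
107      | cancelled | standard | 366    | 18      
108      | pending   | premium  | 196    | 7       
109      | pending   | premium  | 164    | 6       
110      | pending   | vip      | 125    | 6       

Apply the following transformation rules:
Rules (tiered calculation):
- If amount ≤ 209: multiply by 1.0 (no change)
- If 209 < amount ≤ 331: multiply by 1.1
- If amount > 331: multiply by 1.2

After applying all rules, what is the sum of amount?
2908.3

Step 1: Tier 1 (amount ≤ 209): 5 records, sum = 686 × 1.0 = 686.0
Step 2: Tier 2 (209 < amount ≤ 331): 1 records, sum = 229 × 1.1 = 251.9
Step 3: Tier 3 (amount > 331): 4 records, sum = 1642 × 1.2 = 1970.4
Step 4: Final sum = 686.0 + 251.9 + 1970.4 = 2908.3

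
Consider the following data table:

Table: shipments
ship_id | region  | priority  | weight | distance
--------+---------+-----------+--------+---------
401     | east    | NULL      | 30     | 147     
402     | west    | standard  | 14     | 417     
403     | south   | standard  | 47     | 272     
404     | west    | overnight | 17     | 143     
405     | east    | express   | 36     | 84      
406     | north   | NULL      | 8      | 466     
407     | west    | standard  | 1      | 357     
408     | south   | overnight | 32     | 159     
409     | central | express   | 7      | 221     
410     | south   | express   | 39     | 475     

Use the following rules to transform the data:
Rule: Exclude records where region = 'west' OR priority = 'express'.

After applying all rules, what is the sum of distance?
1044

Step 1: Find records where region = 'west' OR priority = 'express'
Step 2: 6 records match, summing to 1697
Step 3: Original sum: 2741
Step 4: Remaining sum = 2741 - 1697 = 1044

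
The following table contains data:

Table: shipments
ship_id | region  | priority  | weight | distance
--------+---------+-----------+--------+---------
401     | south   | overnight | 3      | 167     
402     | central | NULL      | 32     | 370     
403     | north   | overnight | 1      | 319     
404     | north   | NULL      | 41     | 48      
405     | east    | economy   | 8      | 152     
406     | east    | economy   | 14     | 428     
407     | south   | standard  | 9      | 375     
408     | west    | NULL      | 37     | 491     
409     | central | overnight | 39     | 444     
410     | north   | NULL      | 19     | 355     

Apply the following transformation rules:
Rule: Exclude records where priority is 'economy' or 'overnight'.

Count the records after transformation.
5

Step 1: Count records to exclude
  - 2 (economy) + 3 (overnight) = 5 records
Step 2: Total records: 10
Step 3: Remaining = 10 - 5 = 5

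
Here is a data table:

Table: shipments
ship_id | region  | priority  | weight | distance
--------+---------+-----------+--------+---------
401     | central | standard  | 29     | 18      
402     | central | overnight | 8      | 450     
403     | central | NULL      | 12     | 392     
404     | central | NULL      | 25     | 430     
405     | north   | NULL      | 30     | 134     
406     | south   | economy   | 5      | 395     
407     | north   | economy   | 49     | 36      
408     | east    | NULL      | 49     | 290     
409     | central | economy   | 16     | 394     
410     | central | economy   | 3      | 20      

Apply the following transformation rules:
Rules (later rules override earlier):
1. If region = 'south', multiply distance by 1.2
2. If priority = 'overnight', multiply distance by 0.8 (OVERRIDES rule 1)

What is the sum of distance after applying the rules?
2548.0

Step 1: Rule 2 takes priority for records with priority = 'overnight'
  - 1 records: 450 × 0.8 = 360.0
Step 2: Rule 1 applies to remaining records with region = 'south'
  - 1 records: 395 × 1.2 = 474.0
Step 3: Other records unchanged: 1714
Step 4: Final sum = 360.0 + 474.0 + 1714 = 2548.0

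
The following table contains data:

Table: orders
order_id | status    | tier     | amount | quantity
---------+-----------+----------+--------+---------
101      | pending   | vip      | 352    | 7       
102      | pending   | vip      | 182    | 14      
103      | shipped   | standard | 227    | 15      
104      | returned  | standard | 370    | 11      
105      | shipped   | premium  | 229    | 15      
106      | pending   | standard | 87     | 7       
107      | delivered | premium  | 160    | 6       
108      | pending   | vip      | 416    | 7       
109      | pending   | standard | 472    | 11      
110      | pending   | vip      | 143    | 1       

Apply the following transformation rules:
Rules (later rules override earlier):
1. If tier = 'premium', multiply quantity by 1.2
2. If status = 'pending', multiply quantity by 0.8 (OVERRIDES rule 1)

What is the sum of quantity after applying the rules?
88.8

Step 1: Rule 2 takes priority for records with status = 'pending'
  - 6 records: 47 × 0.8 = 37.6
Step 2: Rule 1 applies to remaining records with tier = 'premium'
  - 2 records: 21 × 1.2 = 25.2
Step 3: Other records unchanged: 26
Step 4: Final sum = 37.6 + 25.2 + 26 = 88.8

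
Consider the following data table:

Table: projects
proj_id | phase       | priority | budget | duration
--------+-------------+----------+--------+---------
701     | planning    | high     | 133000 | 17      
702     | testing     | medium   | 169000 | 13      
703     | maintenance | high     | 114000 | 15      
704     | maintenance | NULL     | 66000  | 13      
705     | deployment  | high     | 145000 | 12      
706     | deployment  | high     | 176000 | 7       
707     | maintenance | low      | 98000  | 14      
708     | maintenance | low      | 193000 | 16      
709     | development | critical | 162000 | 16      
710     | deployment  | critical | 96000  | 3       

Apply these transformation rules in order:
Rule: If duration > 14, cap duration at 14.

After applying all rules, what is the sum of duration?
118

Step 1: 4 records have duration > 14
Step 2: These records originally summed to 64
Step 3: After capping: 4 × 14 = 56
Step 4: Unaffected records sum: 62
Step 5: Final sum = 56 + 62 = 118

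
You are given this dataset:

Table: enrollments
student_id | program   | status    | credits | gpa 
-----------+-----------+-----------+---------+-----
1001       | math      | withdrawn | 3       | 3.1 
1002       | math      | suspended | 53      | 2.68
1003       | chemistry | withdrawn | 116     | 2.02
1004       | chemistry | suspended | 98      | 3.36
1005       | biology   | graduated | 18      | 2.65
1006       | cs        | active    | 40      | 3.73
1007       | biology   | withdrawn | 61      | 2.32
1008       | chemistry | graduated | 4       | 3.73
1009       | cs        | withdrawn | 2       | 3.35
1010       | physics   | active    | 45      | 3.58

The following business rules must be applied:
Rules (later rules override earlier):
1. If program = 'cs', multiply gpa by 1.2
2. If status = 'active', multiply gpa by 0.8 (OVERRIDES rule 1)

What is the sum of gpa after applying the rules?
29.73

Step 1: Rule 2 takes priority for records with status = 'active'
  - 2 records: 7.31 × 0.8 = 5.85
Step 2: Rule 1 applies to remaining records with program = 'cs'
  - 1 records: 3.35 × 1.2 = 4.02
Step 3: Other records unchanged: 19.86
Step 4: Final sum = 5.85 + 4.02 + 19.86 = 29.73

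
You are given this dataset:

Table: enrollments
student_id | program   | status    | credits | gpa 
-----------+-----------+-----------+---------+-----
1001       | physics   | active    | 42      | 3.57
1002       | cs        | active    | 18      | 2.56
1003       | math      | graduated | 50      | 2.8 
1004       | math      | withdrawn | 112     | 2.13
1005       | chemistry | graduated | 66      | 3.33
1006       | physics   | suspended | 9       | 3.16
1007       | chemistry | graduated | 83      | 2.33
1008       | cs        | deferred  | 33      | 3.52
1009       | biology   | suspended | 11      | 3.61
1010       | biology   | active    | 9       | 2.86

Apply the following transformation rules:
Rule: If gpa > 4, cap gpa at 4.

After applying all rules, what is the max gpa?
3.61

Step 1: Original maximum gpa = 3.61
Step 2: Check cap of 4 against maximum
Step 3: No records exceed the cap (max 3.61 <= cap 4), so no capping applies
Step 4: Maximum after transformation = 3.61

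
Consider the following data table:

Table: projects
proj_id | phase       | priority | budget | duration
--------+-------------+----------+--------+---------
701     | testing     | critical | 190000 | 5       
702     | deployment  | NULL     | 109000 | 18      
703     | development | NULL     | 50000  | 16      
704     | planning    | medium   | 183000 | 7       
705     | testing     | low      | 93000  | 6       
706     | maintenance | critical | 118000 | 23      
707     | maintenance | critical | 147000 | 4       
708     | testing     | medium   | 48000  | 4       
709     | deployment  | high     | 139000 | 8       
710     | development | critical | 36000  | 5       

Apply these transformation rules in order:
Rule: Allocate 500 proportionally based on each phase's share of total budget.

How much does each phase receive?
deployment: 111.41, development: 38.63, maintenance: 119.05, planning: 82.21, testing: 148.7

Step 1: Calculate total budget = 1113000
Step 2: Calculate each phase's proportion:
  deployment: 248000/1113000 = 22.28% → 111.41
  development: 86000/1113000 = 7.73% → 38.63
  maintenance: 265000/1113000 = 23.81% → 119.05
  planning: 183000/1113000 = 16.44% → 82.21
  testing: 331000/1113000 = 29.74% → 148.7
Step 3: Verify: sum of allocations ≈ 500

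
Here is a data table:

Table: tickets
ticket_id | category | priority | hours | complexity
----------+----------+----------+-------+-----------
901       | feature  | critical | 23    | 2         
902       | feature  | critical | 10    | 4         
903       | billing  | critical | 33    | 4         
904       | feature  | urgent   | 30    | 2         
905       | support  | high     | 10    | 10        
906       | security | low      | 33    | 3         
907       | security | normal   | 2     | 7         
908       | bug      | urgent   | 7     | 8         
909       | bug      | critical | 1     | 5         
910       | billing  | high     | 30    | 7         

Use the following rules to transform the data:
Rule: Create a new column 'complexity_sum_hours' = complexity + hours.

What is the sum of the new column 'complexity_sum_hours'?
231

Step 1: For each record, compute complexity + hours
Example calculations:
  2 + 23 = 25
  4 + 10 = 14
  4 + 33 = 37
  ...
Step 2: Sum all derived values
Step 3: Total = 231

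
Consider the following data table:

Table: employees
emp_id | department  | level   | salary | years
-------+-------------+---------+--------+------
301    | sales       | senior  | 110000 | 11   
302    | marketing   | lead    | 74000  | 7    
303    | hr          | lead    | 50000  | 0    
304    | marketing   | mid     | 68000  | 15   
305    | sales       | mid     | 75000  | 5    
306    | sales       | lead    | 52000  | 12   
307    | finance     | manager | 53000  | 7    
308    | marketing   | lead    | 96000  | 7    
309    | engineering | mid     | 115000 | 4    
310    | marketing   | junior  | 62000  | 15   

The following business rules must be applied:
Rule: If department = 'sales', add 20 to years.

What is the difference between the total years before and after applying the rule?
60

Step 1: Original sum of years = 83
Step 2: 3 records have department = 'sales'
Step 3: Each affected record changes by 20
Step 4: Total change = 3 × 20 = 60
Step 5: New sum = 83 + 60 = 143
Step 6: Difference = |143 - 83| = 60
        (Sum increased by 60)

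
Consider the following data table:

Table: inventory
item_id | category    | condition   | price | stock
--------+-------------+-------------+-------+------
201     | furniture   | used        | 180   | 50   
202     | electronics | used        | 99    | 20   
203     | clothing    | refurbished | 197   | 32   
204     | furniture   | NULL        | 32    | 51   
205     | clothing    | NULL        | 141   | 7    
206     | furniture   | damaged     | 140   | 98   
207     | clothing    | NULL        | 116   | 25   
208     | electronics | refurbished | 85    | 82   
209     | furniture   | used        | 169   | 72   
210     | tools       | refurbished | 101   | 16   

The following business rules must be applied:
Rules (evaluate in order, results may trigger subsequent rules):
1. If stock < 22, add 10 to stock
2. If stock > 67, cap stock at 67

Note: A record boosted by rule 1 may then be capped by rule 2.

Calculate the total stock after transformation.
432

Step 1: Apply rule 1 to records with stock < 22
  - 3 records get bonus of 10
  - Of these, 0 records then exceed 67 and get capped
Step 2: Apply rule 2 to records with stock > 67
  - 3 records (original) are capped
Step 3: Calculate final sum = 432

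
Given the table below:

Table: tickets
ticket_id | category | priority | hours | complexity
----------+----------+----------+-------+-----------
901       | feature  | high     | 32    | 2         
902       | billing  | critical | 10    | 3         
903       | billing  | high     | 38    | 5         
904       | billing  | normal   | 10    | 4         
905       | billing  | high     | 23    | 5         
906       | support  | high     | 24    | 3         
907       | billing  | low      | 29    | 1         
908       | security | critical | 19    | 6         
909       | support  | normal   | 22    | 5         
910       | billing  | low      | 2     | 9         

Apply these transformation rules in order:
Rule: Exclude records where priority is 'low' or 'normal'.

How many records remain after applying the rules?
6

Step 1: Count records to exclude
  - 2 (low) + 2 (normal) = 4 records
Step 2: Total records: 10
Step 3: Remaining = 10 - 4 = 6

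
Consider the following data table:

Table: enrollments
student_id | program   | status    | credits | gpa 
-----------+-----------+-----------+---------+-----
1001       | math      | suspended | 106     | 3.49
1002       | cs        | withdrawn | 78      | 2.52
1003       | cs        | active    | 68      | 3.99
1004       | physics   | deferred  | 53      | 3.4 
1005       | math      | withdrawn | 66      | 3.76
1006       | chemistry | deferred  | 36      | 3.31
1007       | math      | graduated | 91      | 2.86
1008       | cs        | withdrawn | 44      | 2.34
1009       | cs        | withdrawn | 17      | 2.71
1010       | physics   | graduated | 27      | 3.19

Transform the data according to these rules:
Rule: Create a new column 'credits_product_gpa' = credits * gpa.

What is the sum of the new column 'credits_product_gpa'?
1880.76

Step 1: For each record, compute credits * gpa
Example calculations:
  106 * 3.49 = 369.94
  78 * 2.52 = 196.56
  68 * 3.99 = 271.32
  ...
Step 2: Sum all derived values
Step 3: Total = 1880.76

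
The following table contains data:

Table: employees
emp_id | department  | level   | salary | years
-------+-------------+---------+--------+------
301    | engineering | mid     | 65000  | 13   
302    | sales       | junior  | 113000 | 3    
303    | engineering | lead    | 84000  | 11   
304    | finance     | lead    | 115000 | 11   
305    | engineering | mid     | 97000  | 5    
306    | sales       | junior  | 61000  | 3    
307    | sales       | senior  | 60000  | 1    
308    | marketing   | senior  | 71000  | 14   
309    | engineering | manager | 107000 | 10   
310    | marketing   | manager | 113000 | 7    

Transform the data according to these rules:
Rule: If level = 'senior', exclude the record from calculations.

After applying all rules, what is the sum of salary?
755000

Step 1: Identify records where level = 'senior'
Step 2: The excluded records sum to 131000
Step 3: Original total salary = 886000
Step 4: Remaining total = 886000 - 131000 = 755000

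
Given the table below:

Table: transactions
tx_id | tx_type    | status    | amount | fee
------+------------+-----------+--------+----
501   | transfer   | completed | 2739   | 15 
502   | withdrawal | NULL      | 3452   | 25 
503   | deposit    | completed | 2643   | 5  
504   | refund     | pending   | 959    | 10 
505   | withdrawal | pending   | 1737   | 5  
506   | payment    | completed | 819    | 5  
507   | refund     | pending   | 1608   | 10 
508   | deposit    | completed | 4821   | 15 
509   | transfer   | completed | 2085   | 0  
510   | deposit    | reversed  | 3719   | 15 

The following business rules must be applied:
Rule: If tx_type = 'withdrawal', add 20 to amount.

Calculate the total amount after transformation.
24622

Step 1: Count records where tx_type = 'withdrawal': 2
Step 2: Total bonus added: 2 × 20 = 40
Step 3: Original sum of amount: 24582
Step 4: Final sum = 24582 + 40 = 24622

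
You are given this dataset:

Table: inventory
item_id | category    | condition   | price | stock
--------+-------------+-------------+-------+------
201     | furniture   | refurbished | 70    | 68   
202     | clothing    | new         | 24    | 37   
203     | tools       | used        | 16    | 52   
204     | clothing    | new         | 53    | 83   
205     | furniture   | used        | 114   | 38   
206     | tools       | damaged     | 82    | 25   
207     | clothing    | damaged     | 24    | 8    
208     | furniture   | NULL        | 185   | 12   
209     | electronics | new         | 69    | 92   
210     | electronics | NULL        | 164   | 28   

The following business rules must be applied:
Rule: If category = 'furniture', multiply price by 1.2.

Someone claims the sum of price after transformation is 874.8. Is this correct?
Yes, the result is correct.

Step 1: Calculate the correct sum after transformation
Step 2: Apply multiplier 1.2 to records where category = 'furniture'
Step 3: Correct result = 874.8
Step 4: Claimed result = 874.8
Step 5: 874.8 = 874.8 ✓
Conclusion: The claimed result is correct.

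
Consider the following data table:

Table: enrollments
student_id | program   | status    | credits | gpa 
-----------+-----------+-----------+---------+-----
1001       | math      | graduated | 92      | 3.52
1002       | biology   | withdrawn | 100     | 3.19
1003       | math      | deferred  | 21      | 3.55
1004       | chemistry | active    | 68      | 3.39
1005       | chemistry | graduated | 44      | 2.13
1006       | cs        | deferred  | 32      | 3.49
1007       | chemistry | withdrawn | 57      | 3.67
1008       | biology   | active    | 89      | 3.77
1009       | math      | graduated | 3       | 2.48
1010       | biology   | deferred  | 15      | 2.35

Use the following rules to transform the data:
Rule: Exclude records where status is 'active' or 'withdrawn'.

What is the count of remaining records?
6

Step 1: Count records to exclude
  - 2 (active) + 2 (withdrawn) = 4 records
Step 2: Total records: 10
Step 3: Remaining = 10 - 4 = 6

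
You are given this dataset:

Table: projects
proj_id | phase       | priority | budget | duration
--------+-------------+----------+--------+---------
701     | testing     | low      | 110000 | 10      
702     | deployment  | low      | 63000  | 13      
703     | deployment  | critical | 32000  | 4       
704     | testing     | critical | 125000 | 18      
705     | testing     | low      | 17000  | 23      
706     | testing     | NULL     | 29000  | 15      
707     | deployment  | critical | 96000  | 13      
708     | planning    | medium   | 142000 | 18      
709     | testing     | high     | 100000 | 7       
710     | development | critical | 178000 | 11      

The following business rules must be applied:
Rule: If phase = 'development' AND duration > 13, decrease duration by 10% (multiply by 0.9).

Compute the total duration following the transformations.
132

Step 1: Find records where phase = 'development' AND duration > 13
Step 2: 0 records match, summing to 0
Step 3: After multiplier: 0 × 0.9 = 0.0
Step 4: Unaffected records sum: 132
Step 5: Final sum = 0.0 + 132 = 132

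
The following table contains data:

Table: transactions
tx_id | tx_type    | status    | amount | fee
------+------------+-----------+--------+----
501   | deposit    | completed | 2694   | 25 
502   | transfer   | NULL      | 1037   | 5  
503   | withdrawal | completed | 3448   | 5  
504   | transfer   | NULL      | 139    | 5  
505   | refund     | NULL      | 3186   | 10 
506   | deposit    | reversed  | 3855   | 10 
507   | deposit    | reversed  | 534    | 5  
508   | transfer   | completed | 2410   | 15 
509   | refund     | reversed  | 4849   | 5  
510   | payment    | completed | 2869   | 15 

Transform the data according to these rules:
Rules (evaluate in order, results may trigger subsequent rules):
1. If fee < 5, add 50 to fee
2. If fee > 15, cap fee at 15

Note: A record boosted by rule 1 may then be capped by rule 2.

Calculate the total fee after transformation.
90

Step 1: Apply rule 1 to records with fee < 5
  - 0 records get bonus of 50
  - Of these, 0 records then exceed 15 and get capped
Step 2: Apply rule 2 to records with fee > 15
  - 1 records (original) are capped
Step 3: Calculate final sum = 90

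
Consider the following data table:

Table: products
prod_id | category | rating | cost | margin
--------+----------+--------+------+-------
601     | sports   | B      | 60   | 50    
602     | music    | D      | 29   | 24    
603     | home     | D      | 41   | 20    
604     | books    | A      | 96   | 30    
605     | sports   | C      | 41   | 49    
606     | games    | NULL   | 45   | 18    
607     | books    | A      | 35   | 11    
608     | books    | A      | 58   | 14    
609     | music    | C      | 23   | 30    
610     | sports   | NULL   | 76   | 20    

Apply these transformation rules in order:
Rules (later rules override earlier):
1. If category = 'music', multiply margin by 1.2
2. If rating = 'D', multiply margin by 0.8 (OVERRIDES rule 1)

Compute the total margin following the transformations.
263.2

Step 1: Rule 2 takes priority for records with rating = 'D'
  - 2 records: 44 × 0.8 = 35.2
Step 2: Rule 1 applies to remaining records with category = 'music'
  - 1 records: 30 × 1.2 = 36.0
Step 3: Other records unchanged: 192
Step 4: Final sum = 35.2 + 36.0 + 192 = 263.2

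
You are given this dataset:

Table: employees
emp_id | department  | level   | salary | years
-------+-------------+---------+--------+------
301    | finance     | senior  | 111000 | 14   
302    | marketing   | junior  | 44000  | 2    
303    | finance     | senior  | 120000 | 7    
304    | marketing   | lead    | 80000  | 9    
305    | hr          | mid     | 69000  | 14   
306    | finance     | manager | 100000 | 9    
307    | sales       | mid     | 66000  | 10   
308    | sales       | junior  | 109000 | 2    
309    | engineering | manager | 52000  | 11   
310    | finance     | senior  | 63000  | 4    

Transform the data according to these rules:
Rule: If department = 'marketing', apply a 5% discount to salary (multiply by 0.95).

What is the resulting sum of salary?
807800.0

Step 1: Records with department = 'marketing' have total salary = 124000
Step 2: Apply multiplier: 124000 × 0.95 = 117800.0
Step 3: Other records total: 690000
Step 4: Final sum = 117800.0 + 690000 = 807800.0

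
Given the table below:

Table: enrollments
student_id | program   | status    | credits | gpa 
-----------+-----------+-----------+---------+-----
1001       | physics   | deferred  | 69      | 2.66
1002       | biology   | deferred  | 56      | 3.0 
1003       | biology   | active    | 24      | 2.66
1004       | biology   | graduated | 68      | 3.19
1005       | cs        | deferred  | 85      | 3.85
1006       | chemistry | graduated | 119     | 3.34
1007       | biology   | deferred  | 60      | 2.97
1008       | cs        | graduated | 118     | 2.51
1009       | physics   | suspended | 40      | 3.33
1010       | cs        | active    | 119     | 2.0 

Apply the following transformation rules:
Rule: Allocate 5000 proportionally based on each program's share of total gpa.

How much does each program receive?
biology: 2002.71, chemistry: 565.91, cs: 1416.47, physics: 1014.91

Step 1: Calculate total gpa = 29.51
Step 2: Calculate each program's proportion:
  biology: 11.82/29.51 = 40.05% → 2002.71
  chemistry: 3.34/29.51 = 11.32% → 565.91
  cs: 8.36/29.51 = 28.33% → 1416.47
  physics: 5.99/29.51 = 20.30% → 1014.91
Step 3: Verify: sum of allocations ≈ 5000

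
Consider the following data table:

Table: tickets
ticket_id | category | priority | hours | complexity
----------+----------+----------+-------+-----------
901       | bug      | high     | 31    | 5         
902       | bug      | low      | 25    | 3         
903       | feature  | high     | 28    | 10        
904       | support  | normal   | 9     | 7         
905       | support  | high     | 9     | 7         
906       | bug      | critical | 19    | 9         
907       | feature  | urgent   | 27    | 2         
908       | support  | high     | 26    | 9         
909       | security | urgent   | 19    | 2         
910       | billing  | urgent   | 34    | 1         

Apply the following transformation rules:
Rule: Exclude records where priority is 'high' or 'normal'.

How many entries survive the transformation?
5

Step 1: Count records to exclude
  - 4 (high) + 1 (normal) = 5 records
Step 2: Total records: 10
Step 3: Remaining = 10 - 5 = 5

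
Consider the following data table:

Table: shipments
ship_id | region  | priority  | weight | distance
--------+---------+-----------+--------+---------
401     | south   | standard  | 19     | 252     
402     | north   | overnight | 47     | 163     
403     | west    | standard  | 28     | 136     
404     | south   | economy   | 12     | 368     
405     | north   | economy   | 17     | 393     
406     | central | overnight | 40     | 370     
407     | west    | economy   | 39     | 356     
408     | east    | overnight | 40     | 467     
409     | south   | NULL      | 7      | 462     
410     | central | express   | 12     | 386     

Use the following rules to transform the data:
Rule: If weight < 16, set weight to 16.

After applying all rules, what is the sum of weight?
278

Step 1: 3 records have weight < 16
Step 2: These records originally summed to 31
Step 3: After setting to minimum: 3 × 16 = 48
Step 4: Unaffected records sum: 230
Step 5: Final sum = 48 + 230 = 278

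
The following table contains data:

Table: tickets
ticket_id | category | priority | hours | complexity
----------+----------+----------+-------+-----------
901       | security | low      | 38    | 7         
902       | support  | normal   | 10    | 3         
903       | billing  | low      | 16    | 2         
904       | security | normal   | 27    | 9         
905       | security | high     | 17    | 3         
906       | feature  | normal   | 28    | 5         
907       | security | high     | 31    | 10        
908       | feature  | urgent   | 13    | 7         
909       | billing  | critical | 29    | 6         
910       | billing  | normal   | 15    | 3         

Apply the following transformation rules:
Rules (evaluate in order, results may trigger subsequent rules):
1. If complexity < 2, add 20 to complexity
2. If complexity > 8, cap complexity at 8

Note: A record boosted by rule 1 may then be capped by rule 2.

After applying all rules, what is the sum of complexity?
52

Step 1: Apply rule 1 to records with complexity < 2
  - 0 records get bonus of 20
  - Of these, 0 records then exceed 8 and get capped
Step 2: Apply rule 2 to records with complexity > 8
  - 2 records (original) are capped
Step 3: Calculate final sum = 52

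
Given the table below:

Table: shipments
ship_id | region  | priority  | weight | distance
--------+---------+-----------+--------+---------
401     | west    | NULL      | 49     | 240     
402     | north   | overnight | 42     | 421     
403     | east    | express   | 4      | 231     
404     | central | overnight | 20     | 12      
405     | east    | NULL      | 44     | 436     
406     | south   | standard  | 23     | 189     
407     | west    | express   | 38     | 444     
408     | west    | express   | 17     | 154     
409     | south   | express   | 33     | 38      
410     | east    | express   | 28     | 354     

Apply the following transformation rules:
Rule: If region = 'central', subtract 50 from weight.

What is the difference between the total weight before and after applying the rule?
50

Step 1: Original sum of weight = 298
Step 2: 1 records have region = 'central'
Step 3: Each affected record changes by -50
Step 4: Total change = 1 × -50 = -50
Step 5: New sum = 298 + -50 = 248
Step 6: Difference = |248 - 298| = 50
        (Sum decreased by 50)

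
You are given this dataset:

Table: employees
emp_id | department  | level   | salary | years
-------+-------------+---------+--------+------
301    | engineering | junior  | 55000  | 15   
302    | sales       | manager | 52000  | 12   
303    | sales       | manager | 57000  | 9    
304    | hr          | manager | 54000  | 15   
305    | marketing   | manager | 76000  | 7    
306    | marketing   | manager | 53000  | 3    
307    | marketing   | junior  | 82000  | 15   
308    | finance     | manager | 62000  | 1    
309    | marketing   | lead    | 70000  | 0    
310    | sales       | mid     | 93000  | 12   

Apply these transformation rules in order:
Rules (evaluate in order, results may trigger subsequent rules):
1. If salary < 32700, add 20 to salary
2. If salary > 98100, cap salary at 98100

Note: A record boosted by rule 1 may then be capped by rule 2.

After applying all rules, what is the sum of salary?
654000

Step 1: Apply rule 1 to records with salary < 32700
  - 0 records get bonus of 20
  - Of these, 0 records then exceed 98100 and get capped
Step 2: Apply rule 2 to records with salary > 98100
  - 0 records (original) are capped
Step 3: Calculate final sum = 654000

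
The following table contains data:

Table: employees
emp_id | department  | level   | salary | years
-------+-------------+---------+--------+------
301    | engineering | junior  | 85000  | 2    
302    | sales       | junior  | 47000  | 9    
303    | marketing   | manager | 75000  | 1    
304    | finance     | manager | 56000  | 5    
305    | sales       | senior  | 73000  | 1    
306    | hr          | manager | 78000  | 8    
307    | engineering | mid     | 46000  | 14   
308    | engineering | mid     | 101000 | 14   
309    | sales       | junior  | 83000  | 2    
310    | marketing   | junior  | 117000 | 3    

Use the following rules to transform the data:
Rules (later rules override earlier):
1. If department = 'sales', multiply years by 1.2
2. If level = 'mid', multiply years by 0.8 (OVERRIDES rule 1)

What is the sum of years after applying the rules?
55.8

Step 1: Rule 2 takes priority for records with level = 'mid'
  - 2 records: 28 × 0.8 = 22.4
Step 2: Rule 1 applies to remaining records with department = 'sales'
  - 3 records: 12 × 1.2 = 14.4
Step 3: Other records unchanged: 19
Step 4: Final sum = 22.4 + 14.4 + 19 = 55.8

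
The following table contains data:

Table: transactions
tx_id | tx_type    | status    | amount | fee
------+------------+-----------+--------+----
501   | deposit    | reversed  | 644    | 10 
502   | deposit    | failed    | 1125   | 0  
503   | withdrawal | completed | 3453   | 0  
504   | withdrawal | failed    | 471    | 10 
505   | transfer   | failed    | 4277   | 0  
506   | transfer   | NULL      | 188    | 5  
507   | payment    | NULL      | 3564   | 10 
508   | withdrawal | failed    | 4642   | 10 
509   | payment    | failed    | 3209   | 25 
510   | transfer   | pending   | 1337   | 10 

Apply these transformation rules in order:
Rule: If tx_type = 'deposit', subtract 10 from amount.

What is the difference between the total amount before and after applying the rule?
20

Step 1: Original sum of amount = 22910
Step 2: 2 records have tx_type = 'deposit'
Step 3: Each affected record changes by -10
Step 4: Total change = 2 × -10 = -20
Step 5: New sum = 22910 + -20 = 22890
Step 6: Difference = |22890 - 22910| = 20
        (Sum decreased by 20)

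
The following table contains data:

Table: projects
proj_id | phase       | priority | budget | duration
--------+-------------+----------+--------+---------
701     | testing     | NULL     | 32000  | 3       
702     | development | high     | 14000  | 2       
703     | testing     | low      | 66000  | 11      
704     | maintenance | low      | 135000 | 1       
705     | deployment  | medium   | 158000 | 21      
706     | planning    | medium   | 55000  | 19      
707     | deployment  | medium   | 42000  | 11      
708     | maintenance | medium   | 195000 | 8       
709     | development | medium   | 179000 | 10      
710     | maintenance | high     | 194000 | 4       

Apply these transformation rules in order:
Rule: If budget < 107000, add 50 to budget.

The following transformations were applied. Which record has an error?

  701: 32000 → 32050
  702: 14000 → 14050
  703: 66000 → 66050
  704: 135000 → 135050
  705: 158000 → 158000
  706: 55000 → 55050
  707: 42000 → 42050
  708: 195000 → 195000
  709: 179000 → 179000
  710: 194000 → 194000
Record 704 has an error. The correct transformed value should be 135000, not 135050.

Step 1: Check each record against the rule
Step 2: Record 704 has budget = 135000
Step 3: Since 135000 >= 107000, the bonus should not have been applied
Step 4: Correct value = 135000, but claimed value = 135050
Conclusion: Record 704 has the error.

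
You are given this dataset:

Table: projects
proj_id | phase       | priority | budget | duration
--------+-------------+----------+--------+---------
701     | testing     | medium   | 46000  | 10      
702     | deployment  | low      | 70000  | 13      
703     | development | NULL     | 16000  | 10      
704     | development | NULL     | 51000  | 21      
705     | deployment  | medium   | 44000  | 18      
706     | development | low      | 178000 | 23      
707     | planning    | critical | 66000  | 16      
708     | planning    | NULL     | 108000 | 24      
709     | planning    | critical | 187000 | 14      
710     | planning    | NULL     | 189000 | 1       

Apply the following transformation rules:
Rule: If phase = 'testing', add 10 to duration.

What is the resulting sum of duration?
160

Step 1: Count records where phase = 'testing': 1
Step 2: Total bonus added: 1 × 10 = 10
Step 3: Original sum of duration: 150
Step 4: Final sum = 150 + 10 = 160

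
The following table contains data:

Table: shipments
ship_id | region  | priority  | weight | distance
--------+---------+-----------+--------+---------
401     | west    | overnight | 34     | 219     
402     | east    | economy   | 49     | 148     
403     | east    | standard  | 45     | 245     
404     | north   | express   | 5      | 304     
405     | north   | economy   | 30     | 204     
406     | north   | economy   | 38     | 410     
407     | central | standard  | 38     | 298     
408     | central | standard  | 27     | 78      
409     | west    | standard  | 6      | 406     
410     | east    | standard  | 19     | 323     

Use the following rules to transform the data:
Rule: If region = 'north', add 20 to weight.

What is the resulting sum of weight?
351

Step 1: Count records where region = 'north': 3
Step 2: Total bonus added: 3 × 20 = 60
Step 3: Original sum of weight: 291
Step 4: Final sum = 291 + 60 = 351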